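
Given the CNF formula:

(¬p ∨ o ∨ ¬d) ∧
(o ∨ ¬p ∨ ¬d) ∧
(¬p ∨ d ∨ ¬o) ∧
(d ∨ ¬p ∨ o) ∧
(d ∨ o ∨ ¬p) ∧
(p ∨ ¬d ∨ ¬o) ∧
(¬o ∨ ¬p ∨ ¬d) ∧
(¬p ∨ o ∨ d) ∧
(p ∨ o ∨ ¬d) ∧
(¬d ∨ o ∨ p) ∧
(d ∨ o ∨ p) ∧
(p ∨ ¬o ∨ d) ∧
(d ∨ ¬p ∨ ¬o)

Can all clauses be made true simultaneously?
No

No, the formula is not satisfiable.

No assignment of truth values to the variables can make all 13 clauses true simultaneously.

The formula is UNSAT (unsatisfiable).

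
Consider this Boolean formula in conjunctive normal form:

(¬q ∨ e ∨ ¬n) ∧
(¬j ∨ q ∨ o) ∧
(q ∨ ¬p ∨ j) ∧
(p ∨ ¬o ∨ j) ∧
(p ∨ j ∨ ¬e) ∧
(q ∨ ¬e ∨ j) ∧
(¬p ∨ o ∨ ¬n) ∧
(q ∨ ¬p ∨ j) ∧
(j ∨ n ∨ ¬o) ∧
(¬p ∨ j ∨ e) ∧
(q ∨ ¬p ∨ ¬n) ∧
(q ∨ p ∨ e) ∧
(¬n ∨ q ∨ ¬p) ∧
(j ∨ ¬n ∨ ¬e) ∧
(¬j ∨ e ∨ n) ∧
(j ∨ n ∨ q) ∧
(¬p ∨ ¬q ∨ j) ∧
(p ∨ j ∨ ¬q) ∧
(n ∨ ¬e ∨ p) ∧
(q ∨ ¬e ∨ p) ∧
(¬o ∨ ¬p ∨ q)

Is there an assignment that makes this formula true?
Yes

Yes, the formula is satisfiable.

One satisfying assignment is: p=False, q=True, o=False, j=True, e=True, n=True

Verification: With this assignment, all 21 clauses evaluate to true.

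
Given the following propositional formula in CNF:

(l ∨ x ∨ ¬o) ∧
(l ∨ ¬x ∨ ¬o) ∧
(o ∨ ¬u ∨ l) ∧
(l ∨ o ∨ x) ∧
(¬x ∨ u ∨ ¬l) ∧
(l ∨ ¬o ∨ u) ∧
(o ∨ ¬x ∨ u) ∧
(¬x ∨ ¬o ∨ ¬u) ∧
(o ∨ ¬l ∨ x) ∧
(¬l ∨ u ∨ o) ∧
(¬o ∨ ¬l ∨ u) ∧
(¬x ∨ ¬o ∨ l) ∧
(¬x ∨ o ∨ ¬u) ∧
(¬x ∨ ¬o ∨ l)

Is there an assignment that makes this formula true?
Yes

Yes, the formula is satisfiable.

One satisfying assignment is: u=True, o=True, x=False, l=True

Verification: With this assignment, all 14 clauses evaluate to true.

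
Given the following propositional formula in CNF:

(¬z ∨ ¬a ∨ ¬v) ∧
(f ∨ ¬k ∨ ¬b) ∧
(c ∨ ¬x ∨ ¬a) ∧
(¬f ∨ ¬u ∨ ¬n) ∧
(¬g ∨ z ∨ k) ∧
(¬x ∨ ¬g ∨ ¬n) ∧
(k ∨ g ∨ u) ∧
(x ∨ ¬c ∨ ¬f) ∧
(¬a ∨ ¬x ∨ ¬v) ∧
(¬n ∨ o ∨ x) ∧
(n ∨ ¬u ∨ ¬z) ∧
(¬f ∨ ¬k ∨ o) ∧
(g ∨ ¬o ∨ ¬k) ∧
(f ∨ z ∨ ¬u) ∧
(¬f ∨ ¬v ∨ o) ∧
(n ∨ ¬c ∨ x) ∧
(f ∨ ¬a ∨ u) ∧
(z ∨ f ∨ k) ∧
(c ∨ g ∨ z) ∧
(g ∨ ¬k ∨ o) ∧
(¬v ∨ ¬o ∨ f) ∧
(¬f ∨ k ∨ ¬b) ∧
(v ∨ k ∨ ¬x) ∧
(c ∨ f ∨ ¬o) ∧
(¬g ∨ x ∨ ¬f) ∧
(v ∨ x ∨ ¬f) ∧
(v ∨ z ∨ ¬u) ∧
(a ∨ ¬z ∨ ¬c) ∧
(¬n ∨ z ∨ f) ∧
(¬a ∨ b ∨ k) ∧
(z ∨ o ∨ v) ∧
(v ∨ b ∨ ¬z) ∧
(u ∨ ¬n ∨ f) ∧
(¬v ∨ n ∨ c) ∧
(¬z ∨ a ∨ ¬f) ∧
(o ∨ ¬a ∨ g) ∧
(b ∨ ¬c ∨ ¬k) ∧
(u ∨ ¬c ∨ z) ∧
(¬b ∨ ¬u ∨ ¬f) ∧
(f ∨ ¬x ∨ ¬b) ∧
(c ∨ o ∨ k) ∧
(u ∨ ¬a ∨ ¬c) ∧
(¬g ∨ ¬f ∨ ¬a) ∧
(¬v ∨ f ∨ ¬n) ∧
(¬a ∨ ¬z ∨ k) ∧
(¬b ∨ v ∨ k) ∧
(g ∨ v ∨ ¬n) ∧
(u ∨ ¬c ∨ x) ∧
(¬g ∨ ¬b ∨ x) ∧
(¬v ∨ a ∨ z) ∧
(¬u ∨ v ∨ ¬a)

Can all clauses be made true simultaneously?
Yes

Yes, the formula is satisfiable.

One satisfying assignment is: g=True, x=True, v=False, b=False, o=True, f=True, k=True, a=False, z=False, n=False, c=False, u=False

Verification: With this assignment, all 51 clauses evaluate to true.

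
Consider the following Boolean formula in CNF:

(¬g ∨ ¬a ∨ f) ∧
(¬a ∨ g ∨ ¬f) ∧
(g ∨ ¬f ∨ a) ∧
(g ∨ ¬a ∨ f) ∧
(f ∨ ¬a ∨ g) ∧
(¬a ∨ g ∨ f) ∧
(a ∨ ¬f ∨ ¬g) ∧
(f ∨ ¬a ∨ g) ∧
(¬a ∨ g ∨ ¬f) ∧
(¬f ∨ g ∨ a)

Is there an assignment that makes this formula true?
Yes

Yes, the formula is satisfiable.

One satisfying assignment is: g=False, a=False, f=False

Verification: With this assignment, all 10 clauses evaluate to true.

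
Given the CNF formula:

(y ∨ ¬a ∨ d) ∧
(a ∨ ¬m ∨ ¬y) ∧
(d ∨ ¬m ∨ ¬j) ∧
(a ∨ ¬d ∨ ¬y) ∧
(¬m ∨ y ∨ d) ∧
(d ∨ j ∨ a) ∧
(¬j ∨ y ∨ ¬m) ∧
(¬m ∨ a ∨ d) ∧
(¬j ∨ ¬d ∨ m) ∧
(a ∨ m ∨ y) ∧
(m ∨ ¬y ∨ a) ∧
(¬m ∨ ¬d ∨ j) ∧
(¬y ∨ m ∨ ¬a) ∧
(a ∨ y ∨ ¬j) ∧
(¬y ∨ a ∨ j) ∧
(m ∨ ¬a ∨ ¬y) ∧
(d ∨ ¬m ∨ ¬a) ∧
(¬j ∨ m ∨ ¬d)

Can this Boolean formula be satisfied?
Yes

Yes, the formula is satisfiable.

One satisfying assignment is: y=False, j=False, d=True, a=True, m=False

Verification: With this assignment, all 18 clauses evaluate to true.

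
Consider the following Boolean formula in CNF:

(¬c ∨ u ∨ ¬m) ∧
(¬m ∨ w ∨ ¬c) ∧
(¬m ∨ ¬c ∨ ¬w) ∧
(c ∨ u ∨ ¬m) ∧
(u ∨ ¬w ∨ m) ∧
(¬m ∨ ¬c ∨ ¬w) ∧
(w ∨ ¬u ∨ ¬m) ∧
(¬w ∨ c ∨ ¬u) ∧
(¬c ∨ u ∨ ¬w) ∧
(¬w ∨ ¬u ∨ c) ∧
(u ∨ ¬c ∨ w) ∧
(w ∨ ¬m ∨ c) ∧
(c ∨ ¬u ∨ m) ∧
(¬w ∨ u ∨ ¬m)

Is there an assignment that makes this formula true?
Yes

Yes, the formula is satisfiable.

One satisfying assignment is: w=False, u=False, m=False, c=False

Verification: With this assignment, all 14 clauses evaluate to true.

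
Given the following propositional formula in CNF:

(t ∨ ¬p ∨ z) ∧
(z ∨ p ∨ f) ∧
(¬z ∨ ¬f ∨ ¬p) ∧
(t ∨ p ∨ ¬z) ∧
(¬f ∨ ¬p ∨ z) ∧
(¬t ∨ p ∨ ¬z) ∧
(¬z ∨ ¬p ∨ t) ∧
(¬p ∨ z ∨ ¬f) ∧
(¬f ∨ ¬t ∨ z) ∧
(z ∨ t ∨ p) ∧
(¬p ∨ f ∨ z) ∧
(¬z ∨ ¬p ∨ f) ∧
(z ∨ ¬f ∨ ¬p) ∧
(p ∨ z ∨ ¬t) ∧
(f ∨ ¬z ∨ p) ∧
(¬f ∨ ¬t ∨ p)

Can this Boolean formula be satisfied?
No

No, the formula is not satisfiable.

No assignment of truth values to the variables can make all 16 clauses true simultaneously.

The formula is UNSAT (unsatisfiable).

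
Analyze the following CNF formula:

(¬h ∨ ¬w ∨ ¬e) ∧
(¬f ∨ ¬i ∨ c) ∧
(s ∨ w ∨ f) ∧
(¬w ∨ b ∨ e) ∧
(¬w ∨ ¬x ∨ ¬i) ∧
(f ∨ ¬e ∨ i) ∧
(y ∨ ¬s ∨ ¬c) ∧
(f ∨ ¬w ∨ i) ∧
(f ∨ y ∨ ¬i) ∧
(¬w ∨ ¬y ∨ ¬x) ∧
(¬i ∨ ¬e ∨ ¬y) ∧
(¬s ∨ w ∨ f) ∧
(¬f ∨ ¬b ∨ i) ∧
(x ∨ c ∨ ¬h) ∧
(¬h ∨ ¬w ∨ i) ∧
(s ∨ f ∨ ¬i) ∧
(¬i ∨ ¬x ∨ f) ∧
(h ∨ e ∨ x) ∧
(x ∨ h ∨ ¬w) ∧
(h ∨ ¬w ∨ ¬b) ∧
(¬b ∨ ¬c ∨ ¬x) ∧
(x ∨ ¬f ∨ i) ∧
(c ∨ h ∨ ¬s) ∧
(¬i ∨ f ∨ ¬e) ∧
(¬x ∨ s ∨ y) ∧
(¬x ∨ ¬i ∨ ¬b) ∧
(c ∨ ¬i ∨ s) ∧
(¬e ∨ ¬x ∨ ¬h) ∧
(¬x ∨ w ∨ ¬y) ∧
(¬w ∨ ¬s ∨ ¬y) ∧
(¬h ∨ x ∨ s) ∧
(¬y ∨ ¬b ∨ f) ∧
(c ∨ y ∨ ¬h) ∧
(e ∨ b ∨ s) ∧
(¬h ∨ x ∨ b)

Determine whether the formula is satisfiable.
Yes

Yes, the formula is satisfiable.

One satisfying assignment is: f=True, c=True, i=True, y=False, e=True, b=False, w=False, h=False, s=False, x=False

Verification: With this assignment, all 35 clauses evaluate to true.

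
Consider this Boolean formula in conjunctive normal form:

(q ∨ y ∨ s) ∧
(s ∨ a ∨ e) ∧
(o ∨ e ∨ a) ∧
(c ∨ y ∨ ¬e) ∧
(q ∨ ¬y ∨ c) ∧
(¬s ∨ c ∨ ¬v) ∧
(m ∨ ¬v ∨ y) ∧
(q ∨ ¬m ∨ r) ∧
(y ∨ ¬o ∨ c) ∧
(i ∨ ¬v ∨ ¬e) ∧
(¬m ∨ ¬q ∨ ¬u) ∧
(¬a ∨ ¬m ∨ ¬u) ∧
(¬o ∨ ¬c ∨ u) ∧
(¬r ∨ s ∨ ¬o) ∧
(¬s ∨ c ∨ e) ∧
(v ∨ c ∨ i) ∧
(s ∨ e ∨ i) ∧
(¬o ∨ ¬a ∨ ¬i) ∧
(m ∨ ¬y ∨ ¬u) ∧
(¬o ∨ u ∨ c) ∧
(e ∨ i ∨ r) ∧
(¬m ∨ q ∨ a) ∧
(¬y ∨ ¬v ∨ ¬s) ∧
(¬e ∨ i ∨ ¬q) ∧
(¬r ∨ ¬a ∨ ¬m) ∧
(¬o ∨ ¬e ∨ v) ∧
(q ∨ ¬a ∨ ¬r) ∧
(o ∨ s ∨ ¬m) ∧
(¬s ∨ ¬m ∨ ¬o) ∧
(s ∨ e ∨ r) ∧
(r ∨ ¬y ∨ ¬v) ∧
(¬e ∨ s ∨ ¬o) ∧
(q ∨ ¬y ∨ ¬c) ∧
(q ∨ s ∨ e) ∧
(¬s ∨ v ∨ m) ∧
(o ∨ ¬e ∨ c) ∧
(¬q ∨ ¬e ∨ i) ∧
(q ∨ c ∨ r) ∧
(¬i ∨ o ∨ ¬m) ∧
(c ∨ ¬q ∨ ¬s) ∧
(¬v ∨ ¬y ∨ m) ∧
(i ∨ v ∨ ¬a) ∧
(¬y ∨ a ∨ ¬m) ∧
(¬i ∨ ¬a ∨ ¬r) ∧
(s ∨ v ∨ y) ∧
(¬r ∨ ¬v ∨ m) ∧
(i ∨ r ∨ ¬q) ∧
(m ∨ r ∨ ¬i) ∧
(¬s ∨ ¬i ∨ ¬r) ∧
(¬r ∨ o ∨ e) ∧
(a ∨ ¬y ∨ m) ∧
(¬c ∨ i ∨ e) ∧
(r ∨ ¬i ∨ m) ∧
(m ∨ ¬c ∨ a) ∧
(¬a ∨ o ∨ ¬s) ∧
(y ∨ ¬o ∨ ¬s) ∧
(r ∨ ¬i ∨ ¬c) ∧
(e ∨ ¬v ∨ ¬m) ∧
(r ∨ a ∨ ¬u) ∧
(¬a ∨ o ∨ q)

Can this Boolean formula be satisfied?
No

No, the formula is not satisfiable.

No assignment of truth values to the variables can make all 60 clauses true simultaneously.

The formula is UNSAT (unsatisfiable).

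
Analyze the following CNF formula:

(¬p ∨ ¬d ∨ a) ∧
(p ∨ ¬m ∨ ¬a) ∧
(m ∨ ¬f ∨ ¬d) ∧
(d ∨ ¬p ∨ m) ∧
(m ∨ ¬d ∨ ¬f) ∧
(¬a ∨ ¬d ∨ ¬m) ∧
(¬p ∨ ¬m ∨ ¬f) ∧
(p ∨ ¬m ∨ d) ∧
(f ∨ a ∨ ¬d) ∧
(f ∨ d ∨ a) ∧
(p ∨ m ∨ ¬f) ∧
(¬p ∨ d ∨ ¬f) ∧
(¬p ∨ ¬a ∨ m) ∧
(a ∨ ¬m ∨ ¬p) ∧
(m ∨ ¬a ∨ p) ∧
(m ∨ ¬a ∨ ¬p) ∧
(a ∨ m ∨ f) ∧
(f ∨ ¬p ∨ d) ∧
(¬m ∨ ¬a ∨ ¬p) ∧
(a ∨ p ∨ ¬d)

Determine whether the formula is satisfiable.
No

No, the formula is not satisfiable.

No assignment of truth values to the variables can make all 20 clauses true simultaneously.

The formula is UNSAT (unsatisfiable).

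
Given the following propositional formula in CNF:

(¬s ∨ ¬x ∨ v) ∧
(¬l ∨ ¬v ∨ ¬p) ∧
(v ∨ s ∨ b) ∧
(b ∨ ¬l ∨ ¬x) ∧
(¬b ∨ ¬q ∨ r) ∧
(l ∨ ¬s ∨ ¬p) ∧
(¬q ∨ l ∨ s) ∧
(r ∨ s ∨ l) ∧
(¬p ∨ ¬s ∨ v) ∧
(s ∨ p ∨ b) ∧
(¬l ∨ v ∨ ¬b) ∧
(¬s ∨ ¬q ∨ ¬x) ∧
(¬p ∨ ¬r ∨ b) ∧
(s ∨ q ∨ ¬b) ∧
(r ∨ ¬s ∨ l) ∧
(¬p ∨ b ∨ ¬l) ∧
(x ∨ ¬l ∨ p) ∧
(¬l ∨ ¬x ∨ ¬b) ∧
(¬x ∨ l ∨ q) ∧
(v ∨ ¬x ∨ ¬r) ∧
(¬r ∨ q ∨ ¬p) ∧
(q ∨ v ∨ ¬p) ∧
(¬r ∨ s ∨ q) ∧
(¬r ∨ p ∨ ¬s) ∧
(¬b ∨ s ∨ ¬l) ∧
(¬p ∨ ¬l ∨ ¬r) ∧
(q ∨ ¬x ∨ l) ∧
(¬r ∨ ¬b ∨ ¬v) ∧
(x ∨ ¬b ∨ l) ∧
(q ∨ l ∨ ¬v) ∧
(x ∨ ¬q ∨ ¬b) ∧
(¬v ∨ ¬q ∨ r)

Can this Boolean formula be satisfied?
No

No, the formula is not satisfiable.

No assignment of truth values to the variables can make all 32 clauses true simultaneously.

The formula is UNSAT (unsatisfiable).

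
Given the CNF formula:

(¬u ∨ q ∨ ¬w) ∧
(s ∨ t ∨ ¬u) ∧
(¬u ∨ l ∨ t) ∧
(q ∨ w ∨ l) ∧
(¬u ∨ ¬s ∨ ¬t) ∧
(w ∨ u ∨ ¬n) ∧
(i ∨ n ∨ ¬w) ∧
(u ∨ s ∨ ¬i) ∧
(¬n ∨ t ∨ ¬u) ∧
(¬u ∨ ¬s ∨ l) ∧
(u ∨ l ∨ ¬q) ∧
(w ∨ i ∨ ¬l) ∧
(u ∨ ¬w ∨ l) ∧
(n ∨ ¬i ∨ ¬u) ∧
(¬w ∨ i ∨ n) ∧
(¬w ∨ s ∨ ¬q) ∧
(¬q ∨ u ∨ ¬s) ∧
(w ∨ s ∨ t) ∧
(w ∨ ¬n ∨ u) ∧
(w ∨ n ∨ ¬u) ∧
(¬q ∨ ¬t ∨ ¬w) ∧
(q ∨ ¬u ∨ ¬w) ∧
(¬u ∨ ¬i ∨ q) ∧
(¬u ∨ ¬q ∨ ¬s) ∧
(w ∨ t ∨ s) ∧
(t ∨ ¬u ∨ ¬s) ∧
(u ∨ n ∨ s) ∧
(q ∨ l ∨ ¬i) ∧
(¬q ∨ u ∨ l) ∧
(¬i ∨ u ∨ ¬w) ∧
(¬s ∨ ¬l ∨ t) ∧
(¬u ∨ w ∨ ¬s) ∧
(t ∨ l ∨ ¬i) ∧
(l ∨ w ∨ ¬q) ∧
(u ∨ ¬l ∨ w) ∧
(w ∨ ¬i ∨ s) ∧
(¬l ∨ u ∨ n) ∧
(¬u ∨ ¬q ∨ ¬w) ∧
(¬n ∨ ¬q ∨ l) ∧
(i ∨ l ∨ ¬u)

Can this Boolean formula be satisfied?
Yes

Yes, the formula is satisfiable.

One satisfying assignment is: t=False, n=True, i=False, w=True, l=True, s=False, u=False, q=False

Verification: With this assignment, all 40 clauses evaluate to true.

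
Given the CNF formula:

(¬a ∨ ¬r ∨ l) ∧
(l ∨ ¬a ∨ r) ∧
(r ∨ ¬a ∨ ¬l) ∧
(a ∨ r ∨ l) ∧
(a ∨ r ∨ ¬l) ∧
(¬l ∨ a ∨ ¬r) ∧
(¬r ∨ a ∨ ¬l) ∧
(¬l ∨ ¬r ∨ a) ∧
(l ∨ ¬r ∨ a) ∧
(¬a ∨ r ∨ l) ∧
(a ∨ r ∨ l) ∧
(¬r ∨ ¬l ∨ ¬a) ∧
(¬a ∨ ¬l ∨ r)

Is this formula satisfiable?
No

No, the formula is not satisfiable.

No assignment of truth values to the variables can make all 13 clauses true simultaneously.

The formula is UNSAT (unsatisfiable).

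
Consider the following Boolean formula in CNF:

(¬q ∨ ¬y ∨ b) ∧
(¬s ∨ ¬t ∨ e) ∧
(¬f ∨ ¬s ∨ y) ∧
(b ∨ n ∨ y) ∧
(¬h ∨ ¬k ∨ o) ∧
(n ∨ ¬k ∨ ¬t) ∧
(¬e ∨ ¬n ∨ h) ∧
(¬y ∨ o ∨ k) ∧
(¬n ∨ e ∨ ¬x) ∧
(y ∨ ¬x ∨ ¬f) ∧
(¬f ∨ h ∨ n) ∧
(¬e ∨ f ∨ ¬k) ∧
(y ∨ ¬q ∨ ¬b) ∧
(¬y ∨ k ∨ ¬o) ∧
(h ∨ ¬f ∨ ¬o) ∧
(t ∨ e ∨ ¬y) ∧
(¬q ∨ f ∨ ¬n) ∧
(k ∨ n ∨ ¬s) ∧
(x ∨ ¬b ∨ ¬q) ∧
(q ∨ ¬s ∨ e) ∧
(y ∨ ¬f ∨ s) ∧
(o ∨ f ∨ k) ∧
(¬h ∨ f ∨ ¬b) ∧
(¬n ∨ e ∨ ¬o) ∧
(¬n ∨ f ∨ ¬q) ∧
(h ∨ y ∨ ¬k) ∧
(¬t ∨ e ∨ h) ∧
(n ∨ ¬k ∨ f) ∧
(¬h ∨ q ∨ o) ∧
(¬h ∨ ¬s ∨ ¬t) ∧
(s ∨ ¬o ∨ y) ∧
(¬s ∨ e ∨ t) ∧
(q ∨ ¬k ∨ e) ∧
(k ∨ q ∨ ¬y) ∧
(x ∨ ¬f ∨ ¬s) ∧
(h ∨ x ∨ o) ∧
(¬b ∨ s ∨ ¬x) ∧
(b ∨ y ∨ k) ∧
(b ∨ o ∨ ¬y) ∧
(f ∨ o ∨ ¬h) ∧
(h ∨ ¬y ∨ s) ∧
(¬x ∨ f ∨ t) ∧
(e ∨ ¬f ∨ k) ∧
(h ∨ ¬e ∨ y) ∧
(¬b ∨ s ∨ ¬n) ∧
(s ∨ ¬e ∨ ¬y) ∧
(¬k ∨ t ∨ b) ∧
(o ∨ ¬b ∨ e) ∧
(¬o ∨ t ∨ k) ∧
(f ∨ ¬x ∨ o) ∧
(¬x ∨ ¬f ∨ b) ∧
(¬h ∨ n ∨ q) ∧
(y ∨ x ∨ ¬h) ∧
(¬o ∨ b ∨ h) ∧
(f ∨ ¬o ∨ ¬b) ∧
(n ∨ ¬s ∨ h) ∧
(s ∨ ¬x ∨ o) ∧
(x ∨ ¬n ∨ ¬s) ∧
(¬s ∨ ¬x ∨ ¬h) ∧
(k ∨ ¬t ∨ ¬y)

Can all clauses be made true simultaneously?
No

No, the formula is not satisfiable.

No assignment of truth values to the variables can make all 60 clauses true simultaneously.

The formula is UNSAT (unsatisfiable).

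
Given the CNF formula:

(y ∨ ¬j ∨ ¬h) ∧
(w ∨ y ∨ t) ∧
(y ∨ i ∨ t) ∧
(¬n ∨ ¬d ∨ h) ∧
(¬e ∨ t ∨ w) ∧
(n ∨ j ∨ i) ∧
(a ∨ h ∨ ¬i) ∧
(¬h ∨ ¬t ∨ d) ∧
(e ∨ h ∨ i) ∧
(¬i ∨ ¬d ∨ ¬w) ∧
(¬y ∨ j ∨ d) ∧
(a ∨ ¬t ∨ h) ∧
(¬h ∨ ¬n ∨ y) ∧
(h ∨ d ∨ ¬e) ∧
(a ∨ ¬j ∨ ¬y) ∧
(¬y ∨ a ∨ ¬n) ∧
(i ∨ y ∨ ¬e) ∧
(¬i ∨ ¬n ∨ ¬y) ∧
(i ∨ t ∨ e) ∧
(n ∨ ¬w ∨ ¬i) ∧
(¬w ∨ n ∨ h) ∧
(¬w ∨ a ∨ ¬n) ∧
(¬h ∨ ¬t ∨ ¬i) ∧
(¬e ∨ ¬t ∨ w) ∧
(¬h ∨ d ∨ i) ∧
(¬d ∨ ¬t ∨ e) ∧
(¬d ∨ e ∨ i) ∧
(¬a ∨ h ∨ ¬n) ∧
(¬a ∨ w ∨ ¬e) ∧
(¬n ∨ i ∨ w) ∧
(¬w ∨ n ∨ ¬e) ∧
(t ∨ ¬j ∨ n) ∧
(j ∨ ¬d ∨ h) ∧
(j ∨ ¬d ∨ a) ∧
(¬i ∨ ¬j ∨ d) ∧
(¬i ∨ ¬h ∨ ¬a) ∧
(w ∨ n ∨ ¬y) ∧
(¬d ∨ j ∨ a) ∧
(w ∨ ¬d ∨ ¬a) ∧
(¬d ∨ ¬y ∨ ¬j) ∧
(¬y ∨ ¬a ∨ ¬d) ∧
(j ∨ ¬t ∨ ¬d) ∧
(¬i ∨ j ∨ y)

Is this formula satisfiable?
No

No, the formula is not satisfiable.

No assignment of truth values to the variables can make all 43 clauses true simultaneously.

The formula is UNSAT (unsatisfiable).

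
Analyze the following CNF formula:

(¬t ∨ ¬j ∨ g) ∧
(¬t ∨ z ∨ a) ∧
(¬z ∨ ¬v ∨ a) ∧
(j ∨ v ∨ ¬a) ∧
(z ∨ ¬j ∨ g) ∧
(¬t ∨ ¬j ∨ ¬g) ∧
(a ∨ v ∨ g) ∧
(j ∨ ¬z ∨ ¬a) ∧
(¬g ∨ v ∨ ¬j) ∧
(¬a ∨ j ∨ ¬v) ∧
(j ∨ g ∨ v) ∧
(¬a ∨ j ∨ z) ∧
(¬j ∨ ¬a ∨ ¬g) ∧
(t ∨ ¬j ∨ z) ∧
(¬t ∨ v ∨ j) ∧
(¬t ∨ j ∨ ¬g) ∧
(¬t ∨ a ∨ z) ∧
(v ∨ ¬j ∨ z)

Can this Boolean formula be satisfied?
Yes

Yes, the formula is satisfiable.

One satisfying assignment is: z=False, t=False, v=False, a=False, g=True, j=False

Verification: With this assignment, all 18 clauses evaluate to true.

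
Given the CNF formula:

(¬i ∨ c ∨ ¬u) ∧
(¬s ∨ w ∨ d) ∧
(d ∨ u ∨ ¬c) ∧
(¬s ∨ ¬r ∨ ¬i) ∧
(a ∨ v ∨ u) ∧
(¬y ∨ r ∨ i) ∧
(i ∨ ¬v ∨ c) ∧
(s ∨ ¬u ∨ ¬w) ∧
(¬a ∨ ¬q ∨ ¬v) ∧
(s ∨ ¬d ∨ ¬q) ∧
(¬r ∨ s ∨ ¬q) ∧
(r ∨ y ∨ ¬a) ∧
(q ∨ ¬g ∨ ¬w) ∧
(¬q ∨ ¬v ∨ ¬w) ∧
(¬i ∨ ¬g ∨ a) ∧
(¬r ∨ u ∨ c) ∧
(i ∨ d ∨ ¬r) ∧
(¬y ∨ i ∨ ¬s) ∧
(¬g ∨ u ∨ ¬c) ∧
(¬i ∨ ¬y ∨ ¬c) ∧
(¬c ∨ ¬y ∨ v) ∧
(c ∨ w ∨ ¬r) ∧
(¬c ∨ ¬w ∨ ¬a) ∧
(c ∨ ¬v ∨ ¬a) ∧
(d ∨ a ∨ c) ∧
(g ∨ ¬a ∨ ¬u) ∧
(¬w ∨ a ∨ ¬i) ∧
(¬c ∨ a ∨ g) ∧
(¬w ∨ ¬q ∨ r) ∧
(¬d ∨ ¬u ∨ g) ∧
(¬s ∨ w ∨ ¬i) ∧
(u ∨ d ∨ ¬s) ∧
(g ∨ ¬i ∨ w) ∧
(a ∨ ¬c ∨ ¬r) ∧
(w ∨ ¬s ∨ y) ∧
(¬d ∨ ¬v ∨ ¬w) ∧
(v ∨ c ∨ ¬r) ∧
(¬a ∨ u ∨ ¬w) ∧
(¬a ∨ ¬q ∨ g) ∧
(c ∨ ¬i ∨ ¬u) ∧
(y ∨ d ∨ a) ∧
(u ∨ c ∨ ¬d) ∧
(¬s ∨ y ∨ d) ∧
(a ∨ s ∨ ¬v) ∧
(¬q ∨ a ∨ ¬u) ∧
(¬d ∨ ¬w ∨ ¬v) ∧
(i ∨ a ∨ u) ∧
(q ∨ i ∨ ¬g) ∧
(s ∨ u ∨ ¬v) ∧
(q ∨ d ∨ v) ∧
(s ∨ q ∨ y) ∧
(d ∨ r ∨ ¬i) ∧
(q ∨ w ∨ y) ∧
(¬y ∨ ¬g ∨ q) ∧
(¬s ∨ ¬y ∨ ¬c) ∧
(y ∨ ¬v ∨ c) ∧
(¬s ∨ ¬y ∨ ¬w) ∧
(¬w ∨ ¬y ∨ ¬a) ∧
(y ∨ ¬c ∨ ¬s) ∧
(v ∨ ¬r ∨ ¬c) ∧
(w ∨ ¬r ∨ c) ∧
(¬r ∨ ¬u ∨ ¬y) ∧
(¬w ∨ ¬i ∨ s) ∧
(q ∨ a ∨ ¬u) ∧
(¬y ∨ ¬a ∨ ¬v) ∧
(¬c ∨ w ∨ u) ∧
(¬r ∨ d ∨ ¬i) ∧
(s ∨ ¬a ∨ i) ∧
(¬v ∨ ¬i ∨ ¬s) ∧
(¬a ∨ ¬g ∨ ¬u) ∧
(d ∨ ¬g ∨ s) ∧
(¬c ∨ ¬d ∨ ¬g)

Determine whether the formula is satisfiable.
No

No, the formula is not satisfiable.

No assignment of truth values to the variables can make all 72 clauses true simultaneously.

The formula is UNSAT (unsatisfiable).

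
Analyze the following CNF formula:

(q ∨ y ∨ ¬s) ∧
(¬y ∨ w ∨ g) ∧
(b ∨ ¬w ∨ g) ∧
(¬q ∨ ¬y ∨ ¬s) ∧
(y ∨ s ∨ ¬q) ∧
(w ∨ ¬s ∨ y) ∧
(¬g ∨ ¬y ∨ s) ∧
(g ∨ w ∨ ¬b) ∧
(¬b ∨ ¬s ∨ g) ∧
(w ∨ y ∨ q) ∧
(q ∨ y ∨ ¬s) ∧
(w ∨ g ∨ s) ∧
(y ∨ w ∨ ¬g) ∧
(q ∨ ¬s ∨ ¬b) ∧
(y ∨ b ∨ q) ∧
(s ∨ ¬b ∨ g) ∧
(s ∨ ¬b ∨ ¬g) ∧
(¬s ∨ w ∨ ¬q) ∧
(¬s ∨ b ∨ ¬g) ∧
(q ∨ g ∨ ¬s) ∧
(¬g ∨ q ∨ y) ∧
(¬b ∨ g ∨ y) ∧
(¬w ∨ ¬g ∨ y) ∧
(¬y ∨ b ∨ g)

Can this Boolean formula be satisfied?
No

No, the formula is not satisfiable.

No assignment of truth values to the variables can make all 24 clauses true simultaneously.

The formula is UNSAT (unsatisfiable).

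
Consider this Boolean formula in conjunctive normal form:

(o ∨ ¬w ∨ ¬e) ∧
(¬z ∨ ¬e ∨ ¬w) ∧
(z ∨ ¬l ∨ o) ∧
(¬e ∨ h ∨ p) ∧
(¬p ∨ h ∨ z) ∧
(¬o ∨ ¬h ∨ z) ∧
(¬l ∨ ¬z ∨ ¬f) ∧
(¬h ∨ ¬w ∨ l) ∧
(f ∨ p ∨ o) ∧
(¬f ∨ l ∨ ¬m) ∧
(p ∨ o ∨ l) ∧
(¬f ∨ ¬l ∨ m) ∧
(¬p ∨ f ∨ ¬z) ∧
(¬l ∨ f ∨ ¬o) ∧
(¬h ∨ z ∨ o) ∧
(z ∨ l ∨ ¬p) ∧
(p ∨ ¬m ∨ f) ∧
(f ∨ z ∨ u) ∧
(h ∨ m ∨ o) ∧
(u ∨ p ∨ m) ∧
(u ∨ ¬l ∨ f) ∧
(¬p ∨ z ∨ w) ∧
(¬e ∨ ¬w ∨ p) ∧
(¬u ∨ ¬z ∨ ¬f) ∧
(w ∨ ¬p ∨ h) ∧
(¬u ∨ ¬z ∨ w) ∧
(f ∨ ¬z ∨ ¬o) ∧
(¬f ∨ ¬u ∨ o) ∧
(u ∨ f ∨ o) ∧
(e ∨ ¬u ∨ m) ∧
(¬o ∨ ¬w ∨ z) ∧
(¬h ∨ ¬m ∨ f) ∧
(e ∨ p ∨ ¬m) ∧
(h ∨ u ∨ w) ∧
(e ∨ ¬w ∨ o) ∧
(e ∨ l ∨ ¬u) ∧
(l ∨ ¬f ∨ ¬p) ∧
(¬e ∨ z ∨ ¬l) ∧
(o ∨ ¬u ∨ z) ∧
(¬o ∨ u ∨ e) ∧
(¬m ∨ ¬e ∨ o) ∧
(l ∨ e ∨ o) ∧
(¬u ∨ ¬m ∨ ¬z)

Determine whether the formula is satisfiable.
No

No, the formula is not satisfiable.

No assignment of truth values to the variables can make all 43 clauses true simultaneously.

The formula is UNSAT (unsatisfiable).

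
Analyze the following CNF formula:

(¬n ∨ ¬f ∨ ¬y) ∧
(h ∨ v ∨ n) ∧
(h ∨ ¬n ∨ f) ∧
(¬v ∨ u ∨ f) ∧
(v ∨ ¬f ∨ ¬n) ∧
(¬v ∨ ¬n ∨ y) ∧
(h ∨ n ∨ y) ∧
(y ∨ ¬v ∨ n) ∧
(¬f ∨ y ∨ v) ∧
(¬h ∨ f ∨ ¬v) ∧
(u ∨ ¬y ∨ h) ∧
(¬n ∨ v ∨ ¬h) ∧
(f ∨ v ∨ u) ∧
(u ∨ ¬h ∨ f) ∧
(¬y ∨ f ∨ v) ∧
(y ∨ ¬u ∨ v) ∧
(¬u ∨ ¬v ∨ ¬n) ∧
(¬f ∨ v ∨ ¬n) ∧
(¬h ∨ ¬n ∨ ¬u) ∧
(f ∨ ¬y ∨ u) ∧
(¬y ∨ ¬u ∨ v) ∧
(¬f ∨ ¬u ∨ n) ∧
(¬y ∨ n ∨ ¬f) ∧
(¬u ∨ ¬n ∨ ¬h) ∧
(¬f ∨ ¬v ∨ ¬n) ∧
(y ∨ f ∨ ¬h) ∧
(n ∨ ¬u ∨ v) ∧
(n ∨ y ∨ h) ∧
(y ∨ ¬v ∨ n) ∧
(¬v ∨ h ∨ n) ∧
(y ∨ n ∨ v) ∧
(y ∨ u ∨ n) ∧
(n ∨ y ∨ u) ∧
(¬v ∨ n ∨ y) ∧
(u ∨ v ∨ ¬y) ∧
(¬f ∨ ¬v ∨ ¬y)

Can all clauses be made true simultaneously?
No

No, the formula is not satisfiable.

No assignment of truth values to the variables can make all 36 clauses true simultaneously.

The formula is UNSAT (unsatisfiable).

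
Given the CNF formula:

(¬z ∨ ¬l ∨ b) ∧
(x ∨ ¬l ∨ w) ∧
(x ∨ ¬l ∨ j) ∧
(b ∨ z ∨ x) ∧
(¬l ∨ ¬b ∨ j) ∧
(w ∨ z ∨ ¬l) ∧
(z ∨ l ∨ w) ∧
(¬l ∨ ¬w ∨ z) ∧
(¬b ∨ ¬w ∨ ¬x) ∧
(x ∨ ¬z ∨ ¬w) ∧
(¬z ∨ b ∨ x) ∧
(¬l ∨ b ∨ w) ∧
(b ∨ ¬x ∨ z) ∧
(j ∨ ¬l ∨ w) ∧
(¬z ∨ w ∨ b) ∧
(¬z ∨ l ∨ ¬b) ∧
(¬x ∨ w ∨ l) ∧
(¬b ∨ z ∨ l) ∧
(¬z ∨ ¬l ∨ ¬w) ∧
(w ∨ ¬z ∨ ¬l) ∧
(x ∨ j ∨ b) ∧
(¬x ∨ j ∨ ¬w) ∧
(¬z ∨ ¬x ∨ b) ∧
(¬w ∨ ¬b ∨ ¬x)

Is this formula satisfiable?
No

No, the formula is not satisfiable.

No assignment of truth values to the variables can make all 24 clauses true simultaneously.

The formula is UNSAT (unsatisfiable).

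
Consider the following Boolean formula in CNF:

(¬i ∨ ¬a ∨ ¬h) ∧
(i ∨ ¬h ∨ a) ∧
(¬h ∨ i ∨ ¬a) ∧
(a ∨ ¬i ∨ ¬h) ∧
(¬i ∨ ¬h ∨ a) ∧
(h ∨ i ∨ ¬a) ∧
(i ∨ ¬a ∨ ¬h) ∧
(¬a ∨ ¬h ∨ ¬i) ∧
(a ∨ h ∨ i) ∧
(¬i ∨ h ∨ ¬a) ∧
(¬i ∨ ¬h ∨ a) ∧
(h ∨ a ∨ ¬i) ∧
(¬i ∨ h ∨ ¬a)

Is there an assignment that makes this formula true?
No

No, the formula is not satisfiable.

No assignment of truth values to the variables can make all 13 clauses true simultaneously.

The formula is UNSAT (unsatisfiable).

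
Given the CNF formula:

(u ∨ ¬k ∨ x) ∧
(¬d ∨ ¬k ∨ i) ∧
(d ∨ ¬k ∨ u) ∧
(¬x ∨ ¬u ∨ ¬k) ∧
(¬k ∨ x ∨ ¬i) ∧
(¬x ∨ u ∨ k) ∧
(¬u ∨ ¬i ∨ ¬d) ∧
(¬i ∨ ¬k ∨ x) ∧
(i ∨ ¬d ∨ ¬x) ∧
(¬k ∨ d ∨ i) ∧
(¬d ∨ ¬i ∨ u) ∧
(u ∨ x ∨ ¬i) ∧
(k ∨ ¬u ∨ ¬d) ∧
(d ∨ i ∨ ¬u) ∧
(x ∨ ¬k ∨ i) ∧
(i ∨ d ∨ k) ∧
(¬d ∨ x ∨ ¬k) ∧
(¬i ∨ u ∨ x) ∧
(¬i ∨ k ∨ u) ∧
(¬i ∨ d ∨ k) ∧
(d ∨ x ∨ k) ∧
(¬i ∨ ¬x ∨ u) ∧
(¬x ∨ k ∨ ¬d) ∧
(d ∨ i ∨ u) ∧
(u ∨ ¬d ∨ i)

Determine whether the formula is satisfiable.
No

No, the formula is not satisfiable.

No assignment of truth values to the variables can make all 25 clauses true simultaneously.

The formula is UNSAT (unsatisfiable).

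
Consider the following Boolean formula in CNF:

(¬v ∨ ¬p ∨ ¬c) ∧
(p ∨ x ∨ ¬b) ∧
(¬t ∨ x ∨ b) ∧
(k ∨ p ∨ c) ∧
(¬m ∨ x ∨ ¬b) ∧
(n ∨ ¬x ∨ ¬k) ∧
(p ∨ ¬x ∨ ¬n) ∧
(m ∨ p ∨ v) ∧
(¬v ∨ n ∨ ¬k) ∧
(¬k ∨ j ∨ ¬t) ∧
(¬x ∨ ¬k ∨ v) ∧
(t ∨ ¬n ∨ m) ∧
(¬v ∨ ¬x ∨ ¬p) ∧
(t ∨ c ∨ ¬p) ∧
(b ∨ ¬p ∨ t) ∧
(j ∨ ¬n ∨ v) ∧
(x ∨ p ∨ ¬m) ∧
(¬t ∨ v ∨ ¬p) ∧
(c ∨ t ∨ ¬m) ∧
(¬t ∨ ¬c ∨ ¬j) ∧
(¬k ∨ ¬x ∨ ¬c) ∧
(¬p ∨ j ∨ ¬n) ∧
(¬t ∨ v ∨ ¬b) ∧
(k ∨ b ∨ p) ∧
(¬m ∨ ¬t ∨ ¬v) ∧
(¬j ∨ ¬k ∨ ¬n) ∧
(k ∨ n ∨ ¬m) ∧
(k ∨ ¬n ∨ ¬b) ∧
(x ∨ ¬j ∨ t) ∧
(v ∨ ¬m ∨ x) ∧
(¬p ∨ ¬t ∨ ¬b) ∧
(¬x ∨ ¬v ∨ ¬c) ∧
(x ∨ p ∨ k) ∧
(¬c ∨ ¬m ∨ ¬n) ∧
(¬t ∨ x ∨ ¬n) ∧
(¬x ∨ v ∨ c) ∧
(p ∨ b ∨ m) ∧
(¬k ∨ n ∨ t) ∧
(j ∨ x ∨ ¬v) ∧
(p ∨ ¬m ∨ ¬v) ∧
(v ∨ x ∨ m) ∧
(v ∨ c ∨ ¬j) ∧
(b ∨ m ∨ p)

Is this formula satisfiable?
Yes

Yes, the formula is satisfiable.

One satisfying assignment is: n=False, p=True, j=False, v=False, b=True, c=True, m=False, k=False, x=True, t=False

Verification: With this assignment, all 43 clauses evaluate to true.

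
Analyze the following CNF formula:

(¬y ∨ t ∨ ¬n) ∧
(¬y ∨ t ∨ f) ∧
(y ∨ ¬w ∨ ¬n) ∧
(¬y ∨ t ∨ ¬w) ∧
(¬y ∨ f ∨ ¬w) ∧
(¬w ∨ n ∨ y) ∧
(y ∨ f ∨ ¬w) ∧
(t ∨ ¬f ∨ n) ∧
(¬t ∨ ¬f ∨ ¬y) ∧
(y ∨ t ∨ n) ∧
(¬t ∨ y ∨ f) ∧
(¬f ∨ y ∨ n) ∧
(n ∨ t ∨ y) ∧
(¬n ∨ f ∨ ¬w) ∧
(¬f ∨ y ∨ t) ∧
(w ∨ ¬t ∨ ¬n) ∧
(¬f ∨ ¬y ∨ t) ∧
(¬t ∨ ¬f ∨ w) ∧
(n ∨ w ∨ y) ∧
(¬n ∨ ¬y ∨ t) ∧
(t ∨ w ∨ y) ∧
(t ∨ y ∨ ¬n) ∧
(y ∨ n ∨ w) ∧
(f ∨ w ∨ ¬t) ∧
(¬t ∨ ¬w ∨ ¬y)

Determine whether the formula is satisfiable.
No

No, the formula is not satisfiable.

No assignment of truth values to the variables can make all 25 clauses true simultaneously.

The formula is UNSAT (unsatisfiable).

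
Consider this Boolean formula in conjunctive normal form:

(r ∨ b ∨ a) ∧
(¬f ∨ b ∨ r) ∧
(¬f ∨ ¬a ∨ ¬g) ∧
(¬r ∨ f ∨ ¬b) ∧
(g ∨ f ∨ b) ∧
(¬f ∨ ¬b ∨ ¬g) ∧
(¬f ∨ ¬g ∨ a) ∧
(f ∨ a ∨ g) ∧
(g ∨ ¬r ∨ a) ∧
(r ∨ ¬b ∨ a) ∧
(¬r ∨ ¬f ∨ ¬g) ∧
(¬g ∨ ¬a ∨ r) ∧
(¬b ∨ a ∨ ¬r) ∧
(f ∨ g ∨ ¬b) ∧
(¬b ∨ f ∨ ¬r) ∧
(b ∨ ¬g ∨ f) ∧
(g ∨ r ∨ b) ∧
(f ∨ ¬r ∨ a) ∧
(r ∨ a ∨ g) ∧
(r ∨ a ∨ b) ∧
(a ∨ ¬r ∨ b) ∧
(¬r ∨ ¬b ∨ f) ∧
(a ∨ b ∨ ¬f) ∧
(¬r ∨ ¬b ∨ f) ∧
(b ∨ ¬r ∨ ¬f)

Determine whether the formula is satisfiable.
Yes

Yes, the formula is satisfiable.

One satisfying assignment is: g=False, a=True, r=True, f=True, b=True

Verification: With this assignment, all 25 clauses evaluate to true.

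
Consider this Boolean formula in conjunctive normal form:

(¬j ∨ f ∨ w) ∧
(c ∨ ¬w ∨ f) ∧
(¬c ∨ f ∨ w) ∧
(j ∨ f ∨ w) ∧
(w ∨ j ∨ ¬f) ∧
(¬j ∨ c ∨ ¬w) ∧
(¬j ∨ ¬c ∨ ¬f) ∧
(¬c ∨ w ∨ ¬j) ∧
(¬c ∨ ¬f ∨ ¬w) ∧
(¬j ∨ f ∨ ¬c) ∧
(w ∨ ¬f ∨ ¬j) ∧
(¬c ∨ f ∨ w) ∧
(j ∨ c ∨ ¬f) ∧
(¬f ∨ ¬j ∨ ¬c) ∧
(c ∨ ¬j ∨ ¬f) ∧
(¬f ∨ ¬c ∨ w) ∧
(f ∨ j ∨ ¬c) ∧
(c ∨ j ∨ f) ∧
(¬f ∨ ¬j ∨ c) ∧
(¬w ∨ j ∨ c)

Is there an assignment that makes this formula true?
No

No, the formula is not satisfiable.

No assignment of truth values to the variables can make all 20 clauses true simultaneously.

The formula is UNSAT (unsatisfiable).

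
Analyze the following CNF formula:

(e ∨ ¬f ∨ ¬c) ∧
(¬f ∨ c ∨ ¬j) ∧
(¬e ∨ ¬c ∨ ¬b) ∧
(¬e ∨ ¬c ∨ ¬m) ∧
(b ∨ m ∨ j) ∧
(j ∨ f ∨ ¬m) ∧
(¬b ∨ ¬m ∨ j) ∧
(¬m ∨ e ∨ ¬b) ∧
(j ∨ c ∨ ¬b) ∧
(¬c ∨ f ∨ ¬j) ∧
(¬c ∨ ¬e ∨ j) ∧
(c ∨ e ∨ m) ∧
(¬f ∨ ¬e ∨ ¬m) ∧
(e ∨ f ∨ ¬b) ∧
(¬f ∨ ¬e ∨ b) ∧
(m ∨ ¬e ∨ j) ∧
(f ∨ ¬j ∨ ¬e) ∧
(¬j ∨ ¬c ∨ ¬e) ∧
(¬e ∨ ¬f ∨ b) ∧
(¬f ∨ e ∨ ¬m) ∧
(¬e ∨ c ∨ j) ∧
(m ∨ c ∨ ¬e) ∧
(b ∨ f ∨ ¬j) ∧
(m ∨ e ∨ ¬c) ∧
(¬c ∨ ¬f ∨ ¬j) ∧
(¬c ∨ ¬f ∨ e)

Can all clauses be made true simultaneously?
No

No, the formula is not satisfiable.

No assignment of truth values to the variables can make all 26 clauses true simultaneously.

The formula is UNSAT (unsatisfiable).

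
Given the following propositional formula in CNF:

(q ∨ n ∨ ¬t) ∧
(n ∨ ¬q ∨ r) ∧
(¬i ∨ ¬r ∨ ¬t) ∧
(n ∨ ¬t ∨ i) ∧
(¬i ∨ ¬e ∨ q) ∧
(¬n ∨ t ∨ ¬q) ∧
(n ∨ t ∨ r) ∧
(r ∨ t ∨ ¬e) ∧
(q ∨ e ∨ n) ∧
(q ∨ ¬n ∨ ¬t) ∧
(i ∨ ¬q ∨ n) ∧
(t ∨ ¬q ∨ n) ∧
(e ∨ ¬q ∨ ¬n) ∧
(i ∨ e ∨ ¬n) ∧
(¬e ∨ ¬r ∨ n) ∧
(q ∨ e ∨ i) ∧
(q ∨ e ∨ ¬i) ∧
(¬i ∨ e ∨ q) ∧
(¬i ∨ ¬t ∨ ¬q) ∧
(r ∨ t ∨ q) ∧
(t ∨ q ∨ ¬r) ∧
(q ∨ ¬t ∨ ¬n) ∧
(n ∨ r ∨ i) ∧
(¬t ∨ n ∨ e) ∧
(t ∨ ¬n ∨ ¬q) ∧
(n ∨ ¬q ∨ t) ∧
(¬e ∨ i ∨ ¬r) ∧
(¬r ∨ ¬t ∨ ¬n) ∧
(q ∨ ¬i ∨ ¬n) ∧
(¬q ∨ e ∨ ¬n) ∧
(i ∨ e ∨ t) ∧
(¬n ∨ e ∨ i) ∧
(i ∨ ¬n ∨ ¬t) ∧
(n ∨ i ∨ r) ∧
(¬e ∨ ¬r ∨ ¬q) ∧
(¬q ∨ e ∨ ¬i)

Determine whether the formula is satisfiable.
No

No, the formula is not satisfiable.

No assignment of truth values to the variables can make all 36 clauses true simultaneously.

The formula is UNSAT (unsatisfiable).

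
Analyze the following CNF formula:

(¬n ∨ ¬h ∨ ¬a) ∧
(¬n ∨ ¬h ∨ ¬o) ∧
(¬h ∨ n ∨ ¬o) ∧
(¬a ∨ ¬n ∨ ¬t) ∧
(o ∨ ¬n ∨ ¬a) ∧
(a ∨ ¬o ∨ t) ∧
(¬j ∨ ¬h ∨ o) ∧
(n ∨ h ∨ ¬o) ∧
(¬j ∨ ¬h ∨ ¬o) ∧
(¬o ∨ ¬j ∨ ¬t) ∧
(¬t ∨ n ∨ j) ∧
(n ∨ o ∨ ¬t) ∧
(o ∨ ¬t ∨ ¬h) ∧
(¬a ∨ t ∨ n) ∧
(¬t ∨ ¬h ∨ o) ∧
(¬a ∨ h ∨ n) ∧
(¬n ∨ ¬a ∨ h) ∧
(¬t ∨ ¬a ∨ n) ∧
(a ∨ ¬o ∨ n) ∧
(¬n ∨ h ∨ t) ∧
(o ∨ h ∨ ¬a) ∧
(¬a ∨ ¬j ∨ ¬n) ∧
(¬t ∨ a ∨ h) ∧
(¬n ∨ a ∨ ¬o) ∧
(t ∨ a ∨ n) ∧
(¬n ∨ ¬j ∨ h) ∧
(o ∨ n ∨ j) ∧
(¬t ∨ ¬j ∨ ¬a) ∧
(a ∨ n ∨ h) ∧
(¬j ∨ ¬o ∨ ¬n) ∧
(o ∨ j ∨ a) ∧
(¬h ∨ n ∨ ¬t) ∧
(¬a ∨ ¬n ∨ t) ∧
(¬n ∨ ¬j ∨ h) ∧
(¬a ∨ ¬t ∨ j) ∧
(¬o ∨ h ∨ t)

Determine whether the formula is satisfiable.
No

No, the formula is not satisfiable.

No assignment of truth values to the variables can make all 36 clauses true simultaneously.

The formula is UNSAT (unsatisfiable).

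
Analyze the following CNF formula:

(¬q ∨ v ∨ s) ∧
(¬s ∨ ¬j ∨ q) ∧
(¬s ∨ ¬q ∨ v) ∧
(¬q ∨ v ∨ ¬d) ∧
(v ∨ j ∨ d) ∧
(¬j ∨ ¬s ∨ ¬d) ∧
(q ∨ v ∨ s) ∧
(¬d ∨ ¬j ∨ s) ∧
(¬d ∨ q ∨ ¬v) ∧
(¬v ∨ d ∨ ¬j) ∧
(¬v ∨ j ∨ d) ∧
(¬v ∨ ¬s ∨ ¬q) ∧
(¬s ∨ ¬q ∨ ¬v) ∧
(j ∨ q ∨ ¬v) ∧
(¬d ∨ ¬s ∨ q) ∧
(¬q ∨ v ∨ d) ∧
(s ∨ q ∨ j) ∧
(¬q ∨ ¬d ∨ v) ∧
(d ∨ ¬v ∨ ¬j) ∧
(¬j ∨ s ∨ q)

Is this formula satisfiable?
Yes

Yes, the formula is satisfiable.

One satisfying assignment is: j=False, q=True, v=True, d=True, s=False

Verification: With this assignment, all 20 clauses evaluate to true.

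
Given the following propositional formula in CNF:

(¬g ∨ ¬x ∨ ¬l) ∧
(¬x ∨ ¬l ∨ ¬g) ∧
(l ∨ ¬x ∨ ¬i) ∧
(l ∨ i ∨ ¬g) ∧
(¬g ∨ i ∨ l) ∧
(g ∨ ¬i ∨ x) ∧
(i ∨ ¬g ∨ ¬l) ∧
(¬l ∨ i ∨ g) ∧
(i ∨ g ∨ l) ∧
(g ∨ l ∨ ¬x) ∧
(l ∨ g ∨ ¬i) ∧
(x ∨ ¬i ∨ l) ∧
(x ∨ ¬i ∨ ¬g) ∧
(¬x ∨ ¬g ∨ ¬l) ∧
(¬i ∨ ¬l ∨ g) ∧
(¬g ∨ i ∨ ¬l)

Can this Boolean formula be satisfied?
No

No, the formula is not satisfiable.

No assignment of truth values to the variables can make all 16 clauses true simultaneously.

The formula is UNSAT (unsatisfiable).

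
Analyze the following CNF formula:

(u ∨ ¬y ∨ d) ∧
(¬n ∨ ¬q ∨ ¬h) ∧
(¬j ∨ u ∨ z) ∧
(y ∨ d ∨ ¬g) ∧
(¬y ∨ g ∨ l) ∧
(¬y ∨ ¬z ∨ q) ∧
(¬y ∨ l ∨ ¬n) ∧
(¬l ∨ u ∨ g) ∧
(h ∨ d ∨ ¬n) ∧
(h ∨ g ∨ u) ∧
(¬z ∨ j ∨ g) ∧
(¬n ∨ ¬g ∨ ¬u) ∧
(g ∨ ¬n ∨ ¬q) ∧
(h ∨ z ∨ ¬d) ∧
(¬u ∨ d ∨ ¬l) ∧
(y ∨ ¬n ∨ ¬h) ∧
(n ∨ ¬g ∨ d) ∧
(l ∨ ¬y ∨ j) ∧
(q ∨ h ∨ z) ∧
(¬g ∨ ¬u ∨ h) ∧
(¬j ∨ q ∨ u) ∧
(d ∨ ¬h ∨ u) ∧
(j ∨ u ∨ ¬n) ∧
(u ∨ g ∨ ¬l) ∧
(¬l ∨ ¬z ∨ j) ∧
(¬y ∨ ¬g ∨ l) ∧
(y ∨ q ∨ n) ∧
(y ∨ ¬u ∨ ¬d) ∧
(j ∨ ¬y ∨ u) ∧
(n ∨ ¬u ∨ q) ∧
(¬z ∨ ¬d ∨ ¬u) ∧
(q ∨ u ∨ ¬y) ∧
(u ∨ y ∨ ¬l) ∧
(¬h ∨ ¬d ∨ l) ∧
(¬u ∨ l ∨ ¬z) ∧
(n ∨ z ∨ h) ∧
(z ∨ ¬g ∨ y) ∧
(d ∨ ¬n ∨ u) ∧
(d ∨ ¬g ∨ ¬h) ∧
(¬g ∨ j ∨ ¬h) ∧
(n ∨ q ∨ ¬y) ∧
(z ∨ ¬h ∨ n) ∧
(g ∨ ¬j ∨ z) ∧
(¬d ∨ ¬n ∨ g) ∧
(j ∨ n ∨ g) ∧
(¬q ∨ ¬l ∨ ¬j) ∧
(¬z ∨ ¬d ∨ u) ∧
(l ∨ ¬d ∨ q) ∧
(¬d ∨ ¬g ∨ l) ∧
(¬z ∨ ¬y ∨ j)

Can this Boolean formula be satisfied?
No

No, the formula is not satisfiable.

No assignment of truth values to the variables can make all 50 clauses true simultaneously.

The formula is UNSAT (unsatisfiable).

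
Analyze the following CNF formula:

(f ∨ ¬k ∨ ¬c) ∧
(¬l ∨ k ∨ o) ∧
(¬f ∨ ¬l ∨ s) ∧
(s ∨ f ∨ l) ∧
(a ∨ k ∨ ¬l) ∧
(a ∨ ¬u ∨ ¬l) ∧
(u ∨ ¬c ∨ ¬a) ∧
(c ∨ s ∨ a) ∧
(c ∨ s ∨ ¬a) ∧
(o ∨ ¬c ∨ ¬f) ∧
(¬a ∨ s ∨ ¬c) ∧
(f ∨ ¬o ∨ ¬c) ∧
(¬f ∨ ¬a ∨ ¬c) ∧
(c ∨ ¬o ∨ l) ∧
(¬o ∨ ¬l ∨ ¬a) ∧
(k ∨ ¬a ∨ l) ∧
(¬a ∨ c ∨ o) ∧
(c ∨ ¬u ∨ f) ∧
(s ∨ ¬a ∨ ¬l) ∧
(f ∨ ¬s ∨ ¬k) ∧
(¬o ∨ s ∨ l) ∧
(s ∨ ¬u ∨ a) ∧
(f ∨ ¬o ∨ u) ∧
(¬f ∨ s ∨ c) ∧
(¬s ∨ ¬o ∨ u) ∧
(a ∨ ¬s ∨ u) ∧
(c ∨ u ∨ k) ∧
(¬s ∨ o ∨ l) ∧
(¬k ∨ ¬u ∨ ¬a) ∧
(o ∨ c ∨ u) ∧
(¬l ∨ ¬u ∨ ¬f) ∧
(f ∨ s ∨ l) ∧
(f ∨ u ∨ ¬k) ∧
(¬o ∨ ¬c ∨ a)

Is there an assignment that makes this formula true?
No

No, the formula is not satisfiable.

No assignment of truth values to the variables can make all 34 clauses true simultaneously.

The formula is UNSAT (unsatisfiable).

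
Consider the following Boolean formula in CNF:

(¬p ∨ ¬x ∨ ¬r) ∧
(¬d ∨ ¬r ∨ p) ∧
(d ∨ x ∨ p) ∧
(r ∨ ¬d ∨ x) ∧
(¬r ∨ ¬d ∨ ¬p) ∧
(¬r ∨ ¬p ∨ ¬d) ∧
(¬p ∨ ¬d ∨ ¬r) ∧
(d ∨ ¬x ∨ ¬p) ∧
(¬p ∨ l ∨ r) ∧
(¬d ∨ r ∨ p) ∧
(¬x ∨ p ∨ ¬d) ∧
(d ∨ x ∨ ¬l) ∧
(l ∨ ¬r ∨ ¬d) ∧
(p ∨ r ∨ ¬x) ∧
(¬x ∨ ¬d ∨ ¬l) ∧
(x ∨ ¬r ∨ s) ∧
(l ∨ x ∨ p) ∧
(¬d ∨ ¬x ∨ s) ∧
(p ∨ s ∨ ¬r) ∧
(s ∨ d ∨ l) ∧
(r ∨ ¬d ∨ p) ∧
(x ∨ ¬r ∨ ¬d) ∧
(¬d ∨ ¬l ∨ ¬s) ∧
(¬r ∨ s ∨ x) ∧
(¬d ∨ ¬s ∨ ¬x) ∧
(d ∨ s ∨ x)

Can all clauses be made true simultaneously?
Yes

Yes, the formula is satisfiable.

One satisfying assignment is: d=False, s=True, p=True, x=False, r=True, l=False

Verification: With this assignment, all 26 clauses evaluate to true.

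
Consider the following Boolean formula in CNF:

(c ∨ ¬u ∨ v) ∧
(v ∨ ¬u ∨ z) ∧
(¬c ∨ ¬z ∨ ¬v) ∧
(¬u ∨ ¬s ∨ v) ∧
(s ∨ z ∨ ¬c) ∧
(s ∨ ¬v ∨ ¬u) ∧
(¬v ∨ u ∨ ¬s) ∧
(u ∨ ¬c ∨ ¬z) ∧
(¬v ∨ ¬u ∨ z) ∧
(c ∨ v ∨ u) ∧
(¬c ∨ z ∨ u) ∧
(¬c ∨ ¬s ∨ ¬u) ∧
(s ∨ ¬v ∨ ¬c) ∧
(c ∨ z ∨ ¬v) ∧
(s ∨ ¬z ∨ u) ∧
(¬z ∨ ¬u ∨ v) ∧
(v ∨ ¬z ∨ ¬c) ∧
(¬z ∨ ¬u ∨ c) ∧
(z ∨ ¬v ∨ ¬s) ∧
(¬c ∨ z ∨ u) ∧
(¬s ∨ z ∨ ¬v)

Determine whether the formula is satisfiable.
No

No, the formula is not satisfiable.

No assignment of truth values to the variables can make all 21 clauses true simultaneously.

The formula is UNSAT (unsatisfiable).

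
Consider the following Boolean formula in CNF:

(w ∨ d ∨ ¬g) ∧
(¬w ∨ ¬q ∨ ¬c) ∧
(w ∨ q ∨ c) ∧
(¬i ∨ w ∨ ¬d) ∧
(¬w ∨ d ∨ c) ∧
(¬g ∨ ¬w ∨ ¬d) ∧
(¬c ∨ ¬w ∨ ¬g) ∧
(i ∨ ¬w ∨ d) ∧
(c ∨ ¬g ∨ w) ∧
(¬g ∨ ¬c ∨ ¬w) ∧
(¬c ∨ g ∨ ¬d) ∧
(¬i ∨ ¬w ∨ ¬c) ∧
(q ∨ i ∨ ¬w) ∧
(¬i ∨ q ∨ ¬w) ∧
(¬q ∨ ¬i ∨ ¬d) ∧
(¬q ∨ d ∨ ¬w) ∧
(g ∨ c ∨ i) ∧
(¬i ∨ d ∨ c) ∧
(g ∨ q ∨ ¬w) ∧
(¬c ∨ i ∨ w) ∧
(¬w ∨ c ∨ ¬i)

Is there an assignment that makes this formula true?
Yes

Yes, the formula is satisfiable.

One satisfying assignment is: g=False, w=False, c=True, q=False, d=False, i=True

Verification: With this assignment, all 21 clauses evaluate to true.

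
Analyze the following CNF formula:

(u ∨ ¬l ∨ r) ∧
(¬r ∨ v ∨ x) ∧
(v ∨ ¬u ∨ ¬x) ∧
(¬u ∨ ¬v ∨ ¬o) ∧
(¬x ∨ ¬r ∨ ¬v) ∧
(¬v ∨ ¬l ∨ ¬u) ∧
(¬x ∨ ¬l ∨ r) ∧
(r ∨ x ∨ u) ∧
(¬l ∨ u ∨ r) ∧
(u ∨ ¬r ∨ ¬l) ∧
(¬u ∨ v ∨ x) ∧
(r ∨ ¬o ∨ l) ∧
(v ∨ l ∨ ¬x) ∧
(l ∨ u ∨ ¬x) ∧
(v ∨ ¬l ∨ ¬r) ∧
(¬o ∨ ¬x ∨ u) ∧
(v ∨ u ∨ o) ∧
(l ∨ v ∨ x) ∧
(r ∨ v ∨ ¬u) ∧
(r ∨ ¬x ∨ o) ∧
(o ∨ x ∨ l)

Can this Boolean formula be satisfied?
Yes

Yes, the formula is satisfiable.

One satisfying assignment is: l=False, o=True, r=True, u=False, x=False, v=True

Verification: With this assignment, all 21 clauses evaluate to true.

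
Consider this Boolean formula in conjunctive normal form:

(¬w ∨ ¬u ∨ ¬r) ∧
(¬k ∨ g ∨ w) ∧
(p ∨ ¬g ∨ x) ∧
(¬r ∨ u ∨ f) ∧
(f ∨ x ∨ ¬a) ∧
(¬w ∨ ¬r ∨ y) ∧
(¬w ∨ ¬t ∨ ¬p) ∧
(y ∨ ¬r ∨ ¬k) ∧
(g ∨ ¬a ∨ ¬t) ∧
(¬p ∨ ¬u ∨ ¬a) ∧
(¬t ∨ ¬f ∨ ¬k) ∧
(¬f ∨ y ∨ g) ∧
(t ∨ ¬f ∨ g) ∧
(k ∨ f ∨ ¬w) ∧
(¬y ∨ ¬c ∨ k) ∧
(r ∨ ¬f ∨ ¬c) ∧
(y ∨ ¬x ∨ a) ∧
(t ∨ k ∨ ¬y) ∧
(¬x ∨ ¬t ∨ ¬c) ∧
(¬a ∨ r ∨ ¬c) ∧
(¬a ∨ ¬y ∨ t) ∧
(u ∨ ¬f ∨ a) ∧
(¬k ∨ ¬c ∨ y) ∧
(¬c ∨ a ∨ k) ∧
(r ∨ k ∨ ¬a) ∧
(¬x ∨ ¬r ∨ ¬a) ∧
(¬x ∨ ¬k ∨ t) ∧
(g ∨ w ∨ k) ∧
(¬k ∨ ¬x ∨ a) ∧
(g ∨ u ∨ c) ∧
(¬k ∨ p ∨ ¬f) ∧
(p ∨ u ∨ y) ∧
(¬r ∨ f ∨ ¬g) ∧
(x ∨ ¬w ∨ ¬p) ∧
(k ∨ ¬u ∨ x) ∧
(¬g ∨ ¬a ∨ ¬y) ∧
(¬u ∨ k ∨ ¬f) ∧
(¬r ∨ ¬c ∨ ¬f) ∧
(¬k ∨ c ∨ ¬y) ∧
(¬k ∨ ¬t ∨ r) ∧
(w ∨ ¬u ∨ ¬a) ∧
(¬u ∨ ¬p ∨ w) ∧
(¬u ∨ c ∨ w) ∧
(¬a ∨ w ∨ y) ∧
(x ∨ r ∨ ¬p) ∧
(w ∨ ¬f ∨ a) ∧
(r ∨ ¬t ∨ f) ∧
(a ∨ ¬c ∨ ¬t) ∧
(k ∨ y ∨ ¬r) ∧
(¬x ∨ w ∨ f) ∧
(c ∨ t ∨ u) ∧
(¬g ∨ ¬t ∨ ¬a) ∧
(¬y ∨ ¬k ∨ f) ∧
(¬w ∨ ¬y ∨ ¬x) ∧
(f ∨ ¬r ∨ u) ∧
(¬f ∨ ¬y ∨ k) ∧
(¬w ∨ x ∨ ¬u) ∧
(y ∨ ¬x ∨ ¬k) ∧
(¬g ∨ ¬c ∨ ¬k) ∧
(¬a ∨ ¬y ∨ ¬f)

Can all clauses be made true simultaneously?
No

No, the formula is not satisfiable.

No assignment of truth values to the variables can make all 60 clauses true simultaneously.

The formula is UNSAT (unsatisfiable).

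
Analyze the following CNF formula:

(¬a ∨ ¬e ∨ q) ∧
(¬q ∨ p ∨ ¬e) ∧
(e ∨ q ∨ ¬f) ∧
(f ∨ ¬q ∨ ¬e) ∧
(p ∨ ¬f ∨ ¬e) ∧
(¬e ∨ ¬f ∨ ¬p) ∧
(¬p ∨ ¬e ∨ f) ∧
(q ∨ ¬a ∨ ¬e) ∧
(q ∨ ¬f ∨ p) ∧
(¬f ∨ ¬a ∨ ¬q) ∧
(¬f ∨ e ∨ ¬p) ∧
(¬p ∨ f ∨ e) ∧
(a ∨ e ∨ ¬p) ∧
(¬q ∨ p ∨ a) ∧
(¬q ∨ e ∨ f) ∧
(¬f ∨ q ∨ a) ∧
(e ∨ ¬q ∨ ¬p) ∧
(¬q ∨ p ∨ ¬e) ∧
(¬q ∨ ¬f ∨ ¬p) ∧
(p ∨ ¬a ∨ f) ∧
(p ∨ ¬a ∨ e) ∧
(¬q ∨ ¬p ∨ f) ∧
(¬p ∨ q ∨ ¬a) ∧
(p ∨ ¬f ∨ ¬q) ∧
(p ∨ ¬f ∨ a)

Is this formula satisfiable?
Yes

Yes, the formula is satisfiable.

One satisfying assignment is: p=False, a=False, f=False, q=False, e=False

Verification: With this assignment, all 25 clauses evaluate to true.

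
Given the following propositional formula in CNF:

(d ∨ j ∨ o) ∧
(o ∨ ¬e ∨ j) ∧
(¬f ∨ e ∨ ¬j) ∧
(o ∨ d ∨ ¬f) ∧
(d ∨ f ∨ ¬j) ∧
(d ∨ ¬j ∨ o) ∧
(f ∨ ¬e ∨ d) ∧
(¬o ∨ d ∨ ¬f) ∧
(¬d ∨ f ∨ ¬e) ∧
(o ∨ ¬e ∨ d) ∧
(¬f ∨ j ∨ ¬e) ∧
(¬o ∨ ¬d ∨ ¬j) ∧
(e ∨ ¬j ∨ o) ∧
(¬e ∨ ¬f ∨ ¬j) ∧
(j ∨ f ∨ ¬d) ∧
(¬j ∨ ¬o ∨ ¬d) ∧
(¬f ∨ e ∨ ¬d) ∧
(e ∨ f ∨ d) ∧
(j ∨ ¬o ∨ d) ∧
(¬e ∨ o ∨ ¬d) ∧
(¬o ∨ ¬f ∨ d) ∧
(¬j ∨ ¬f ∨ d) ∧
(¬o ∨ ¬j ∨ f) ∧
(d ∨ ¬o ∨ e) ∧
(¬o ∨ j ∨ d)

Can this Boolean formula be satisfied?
No

No, the formula is not satisfiable.

No assignment of truth values to the variables can make all 25 clauses true simultaneously.

The formula is UNSAT (unsatisfiable).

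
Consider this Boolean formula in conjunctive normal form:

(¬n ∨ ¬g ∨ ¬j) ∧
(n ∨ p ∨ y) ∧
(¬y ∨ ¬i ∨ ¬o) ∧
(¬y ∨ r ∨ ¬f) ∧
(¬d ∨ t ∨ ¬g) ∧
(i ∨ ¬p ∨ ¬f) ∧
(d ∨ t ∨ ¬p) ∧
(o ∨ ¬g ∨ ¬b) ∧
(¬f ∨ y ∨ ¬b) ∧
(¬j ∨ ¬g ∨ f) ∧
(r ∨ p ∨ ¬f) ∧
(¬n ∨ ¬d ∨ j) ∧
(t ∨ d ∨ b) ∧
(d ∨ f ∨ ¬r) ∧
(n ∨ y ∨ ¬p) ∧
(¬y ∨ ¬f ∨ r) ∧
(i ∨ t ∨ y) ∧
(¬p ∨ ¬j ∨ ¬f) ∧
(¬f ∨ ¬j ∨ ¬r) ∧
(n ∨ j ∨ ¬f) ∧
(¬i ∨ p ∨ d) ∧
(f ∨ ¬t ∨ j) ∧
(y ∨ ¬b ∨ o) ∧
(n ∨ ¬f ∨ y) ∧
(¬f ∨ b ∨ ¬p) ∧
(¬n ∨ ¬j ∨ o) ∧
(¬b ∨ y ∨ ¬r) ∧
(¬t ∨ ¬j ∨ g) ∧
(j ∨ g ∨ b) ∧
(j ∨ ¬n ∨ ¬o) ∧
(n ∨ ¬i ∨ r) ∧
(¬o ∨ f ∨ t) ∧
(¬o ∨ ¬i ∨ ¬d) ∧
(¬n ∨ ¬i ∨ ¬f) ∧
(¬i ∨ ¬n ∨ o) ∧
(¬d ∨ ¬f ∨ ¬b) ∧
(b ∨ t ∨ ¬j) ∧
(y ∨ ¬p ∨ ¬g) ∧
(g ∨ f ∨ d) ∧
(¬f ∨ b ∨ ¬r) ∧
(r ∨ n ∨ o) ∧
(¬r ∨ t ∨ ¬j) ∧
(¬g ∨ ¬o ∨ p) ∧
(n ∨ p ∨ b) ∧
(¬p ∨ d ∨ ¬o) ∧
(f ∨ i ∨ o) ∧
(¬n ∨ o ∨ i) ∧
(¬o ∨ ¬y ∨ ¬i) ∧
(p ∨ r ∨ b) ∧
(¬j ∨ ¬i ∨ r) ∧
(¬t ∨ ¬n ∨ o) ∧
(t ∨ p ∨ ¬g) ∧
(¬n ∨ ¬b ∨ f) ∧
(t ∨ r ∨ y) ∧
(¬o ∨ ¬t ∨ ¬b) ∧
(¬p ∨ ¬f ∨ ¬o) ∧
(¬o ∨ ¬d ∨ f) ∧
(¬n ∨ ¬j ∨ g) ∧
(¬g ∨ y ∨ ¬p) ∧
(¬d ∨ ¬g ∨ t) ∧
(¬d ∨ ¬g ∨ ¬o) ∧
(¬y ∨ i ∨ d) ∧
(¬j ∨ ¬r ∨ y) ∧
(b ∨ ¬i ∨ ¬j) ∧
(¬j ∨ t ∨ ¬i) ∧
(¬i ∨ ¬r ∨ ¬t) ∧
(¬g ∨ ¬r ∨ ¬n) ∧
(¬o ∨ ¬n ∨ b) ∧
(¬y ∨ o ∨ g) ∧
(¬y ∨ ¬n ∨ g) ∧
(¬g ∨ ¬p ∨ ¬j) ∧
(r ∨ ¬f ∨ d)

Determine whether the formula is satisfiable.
No

No, the formula is not satisfiable.

No assignment of truth values to the variables can make all 72 clauses true simultaneously.

The formula is UNSAT (unsatisfiable).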